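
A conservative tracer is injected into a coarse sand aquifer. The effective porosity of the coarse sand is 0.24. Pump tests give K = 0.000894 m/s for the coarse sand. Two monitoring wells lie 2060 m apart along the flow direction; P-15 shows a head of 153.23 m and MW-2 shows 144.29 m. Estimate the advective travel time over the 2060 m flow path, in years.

4.04

Convert K: 0.000894 m/s × 86400 = 77.24 m/day.
Hydraulic gradient i = (153.23 − 144.29) / 2060 = 8.94 / 2060 = 0.004340.
Darcy flux q = K · i = 77.24 × 0.004340 = 0.3352 m/day.
Seepage velocity v = q / n_e = 0.3352 / 0.24 = 1.397 m/day.
Travel time t = L / v = 2060 / 1.397 = 1475 days = 4.038 years.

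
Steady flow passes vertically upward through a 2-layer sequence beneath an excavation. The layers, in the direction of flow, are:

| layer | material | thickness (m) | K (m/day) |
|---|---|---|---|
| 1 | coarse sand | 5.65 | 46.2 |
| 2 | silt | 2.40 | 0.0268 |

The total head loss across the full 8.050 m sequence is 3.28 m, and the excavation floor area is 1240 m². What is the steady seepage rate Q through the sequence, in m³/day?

Flow is perpendicular to layering, so the layers act in series and the equivalent K is the thickness-weighted harmonic mean.
Total thickness L = 5.65 + 2.40 = 8.050 m.
Σ(b_i/K_i) = 5.65/46.2 + 2.40/0.0268 = 89.67 d.
K_eq = L / Σ(b_i/K_i) = 8.050 / 89.67 = 0.08977 m/day.
Q = K_eq · A · (Δh/L) = 0.08977 × 1240 × (3.28/8.050) = 45.36 m³/day.

45.4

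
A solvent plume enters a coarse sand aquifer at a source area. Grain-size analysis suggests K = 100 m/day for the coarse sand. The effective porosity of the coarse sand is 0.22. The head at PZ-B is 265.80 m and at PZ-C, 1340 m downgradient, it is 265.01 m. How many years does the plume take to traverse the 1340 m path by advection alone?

13.7

Hydraulic gradient i = (265.80 − 265.01) / 1340 = 0.79 / 1340 = 0.0005896.
Darcy flux q = K · i = 100.0 × 0.0005896 = 0.05896 m/day.
Seepage velocity v = q / n_e = 0.05896 / 0.22 = 0.2680 m/day.
Travel time t = L / v = 1340 / 0.2680 = 5000 days = 13.69 years.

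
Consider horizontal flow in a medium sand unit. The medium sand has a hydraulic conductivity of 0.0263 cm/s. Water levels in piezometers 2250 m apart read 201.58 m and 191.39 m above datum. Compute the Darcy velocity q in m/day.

Convert K: 0.0263 cm/s × 864 = 22.72 m/day.
Hydraulic gradient i = (201.58 − 191.39) / 2250 = 10.19 / 2250 = 0.004529.
Specific discharge q = K · i = 22.72 × 0.004529 = 0.1029 m/day.

0.103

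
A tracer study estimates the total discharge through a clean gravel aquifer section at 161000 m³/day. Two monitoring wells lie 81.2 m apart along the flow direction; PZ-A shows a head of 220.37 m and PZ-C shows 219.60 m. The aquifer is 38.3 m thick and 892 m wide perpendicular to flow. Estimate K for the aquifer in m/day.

Cross-sectional area A = 892 × 38.3 = 34164 m².
Hydraulic gradient i = (220.37 − 219.60) / 81.2 = 0.77 / 81.2 = 0.009483.
From Q = K·A·i, K = Q / (A·i) = 161000 / (34164 × 0.009483) = 497.0 m/day.

497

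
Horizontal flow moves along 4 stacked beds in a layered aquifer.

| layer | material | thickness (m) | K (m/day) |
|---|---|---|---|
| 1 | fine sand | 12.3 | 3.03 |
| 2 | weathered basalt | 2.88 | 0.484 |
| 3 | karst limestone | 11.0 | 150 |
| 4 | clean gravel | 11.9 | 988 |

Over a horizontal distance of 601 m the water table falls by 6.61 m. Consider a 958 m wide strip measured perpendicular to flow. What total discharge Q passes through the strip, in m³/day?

142000

Flow is parallel to layering, so each bed carries its own Darcy discharge and the transmissivities add.
Σ(K_i·b_i) = 3.03×12.3 + 0.484×2.88 + 150×11.0 + 988×11.9 = 13446 m²/day.
Hydraulic gradient i = Δh / L = 6.61 / 601 = 0.01100.
Q = Σ(K_i·b_i) · W · i = 13446 × 958 × 0.01100 = 1.417e+05 m³/day.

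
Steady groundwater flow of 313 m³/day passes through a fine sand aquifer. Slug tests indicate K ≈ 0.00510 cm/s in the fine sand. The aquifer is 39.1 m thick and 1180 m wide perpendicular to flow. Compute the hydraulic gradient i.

Convert K: 0.00510 cm/s × 864 = 4.406 m/day.
Cross-sectional area A = 1180 × 39.1 = 46138 m².
From Q = K·A·i, i = Q / (K·A) = 313 / (4.406 × 46138) = 0.001540.

0.00154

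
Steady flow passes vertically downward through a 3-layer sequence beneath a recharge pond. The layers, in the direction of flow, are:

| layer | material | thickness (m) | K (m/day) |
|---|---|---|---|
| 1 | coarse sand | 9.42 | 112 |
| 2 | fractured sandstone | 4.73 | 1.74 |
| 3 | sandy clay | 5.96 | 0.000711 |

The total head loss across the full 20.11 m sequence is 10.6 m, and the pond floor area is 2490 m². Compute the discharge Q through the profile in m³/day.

3.15

Flow is perpendicular to layering, so the layers act in series and the equivalent K is the thickness-weighted harmonic mean.
Total thickness L = 9.42 + 4.73 + 5.96 = 20.11 m.
Σ(b_i/K_i) = 9.42/112 + 4.73/1.74 + 5.96/0.000711 = 8385 d.
K_eq = L / Σ(b_i/K_i) = 20.11 / 8385 = 0.002398 m/day.
Q = K_eq · A · (Δh/L) = 0.002398 × 2490 × (10.6/20.11) = 3.148 m³/day.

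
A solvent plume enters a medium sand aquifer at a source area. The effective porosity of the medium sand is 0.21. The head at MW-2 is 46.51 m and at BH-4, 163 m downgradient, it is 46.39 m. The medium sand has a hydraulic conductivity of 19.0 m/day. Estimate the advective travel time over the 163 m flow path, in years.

Hydraulic gradient i = (46.51 − 46.39) / 163 = 0.12 / 163 = 0.0007362.
Darcy flux q = K · i = 19.00 × 0.0007362 = 0.01399 m/day.
Seepage velocity v = q / n_e = 0.01399 / 0.21 = 0.06661 m/day.
Travel time t = L / v = 163 / 0.06661 = 2447 days = 6.700 years.

6.70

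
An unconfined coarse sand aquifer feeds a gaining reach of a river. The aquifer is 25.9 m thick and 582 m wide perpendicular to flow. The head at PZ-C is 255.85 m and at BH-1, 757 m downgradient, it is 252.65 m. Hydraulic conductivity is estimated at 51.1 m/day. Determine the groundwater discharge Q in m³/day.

3260

Cross-sectional area A = 582 × 25.9 = 15074 m².
Hydraulic gradient i = (255.85 − 252.65) / 757 = 3.2 / 757 = 0.004227.
Darcy's law: Q = K · A · i = 51.10 × 15074 × 0.004227 = 3256 m³/day.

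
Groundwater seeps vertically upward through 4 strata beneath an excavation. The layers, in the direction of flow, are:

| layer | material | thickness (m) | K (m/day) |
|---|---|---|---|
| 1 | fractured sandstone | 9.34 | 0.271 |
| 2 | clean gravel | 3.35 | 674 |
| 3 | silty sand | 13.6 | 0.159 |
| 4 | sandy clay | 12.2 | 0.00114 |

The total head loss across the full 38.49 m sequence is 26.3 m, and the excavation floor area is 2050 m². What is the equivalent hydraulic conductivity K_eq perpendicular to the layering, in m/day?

Flow is perpendicular to layering, so the layers act in series and the equivalent K is the thickness-weighted harmonic mean.
Total thickness L = 9.34 + 3.35 + 13.6 + 12.2 = 38.49 m.
Σ(b_i/K_i) = 9.34/0.271 + 3.35/674 + 13.6/0.159 + 12.2/0.00114 = 10822 d.
K_eq = L / Σ(b_i/K_i) = 38.49 / 10822 = 0.003557 m/day.

0.00356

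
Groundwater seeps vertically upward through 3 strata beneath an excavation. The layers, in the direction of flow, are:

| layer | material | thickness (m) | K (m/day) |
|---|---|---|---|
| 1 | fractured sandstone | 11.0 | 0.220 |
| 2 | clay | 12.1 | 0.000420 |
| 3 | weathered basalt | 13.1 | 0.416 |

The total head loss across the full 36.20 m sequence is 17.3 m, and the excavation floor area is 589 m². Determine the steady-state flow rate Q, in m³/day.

0.353

Flow is perpendicular to layering, so the layers act in series and the equivalent K is the thickness-weighted harmonic mean.
Total thickness L = 11.0 + 12.1 + 13.1 = 36.20 m.
Σ(b_i/K_i) = 11.0/0.220 + 12.1/0.000420 + 13.1/0.416 = 28891 d.
K_eq = L / Σ(b_i/K_i) = 36.20 / 28891 = 0.001253 m/day.
Q = K_eq · A · (Δh/L) = 0.001253 × 589 × (17.3/36.20) = 0.3527 m³/day.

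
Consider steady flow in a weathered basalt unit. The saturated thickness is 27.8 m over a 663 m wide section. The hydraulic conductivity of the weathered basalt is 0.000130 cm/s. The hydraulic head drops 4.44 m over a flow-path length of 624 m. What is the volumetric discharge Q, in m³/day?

Convert K: 0.000130 cm/s × 864 = 0.1123 m/day.
Cross-sectional area A = 663 × 27.8 = 18431 m².
Hydraulic gradient i = Δh / L = 4.44 / 624 = 0.007115.
Darcy's law: Q = K · A · i = 0.1123 × 18431 × 0.007115 = 14.73 m³/day.

14.7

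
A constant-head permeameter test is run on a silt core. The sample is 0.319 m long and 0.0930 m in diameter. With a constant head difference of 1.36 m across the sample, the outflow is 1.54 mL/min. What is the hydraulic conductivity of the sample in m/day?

0.0766

Cross-sectional area A = π·(d/2)² = π × (0.0930/2)² = 0.006793 m².
Convert discharge: 1.54 mL/min = 2.567e-08 m³/s.
Darcy's law rearranged: K = Q·L / (A·Δh) = 2.567e-08 × 0.319 / (0.006793 × 1.36) = 8.863e-07 m/s = 0.07657 m/day.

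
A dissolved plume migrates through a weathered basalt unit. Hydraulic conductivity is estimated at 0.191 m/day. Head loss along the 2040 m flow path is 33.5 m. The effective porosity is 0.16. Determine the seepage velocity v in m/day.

Hydraulic gradient i = Δh / L = 33.5 / 2040 = 0.01642.
Darcy flux q = K · i = 0.1910 × 0.01642 = 0.003137 m/day.
Seepage velocity v = q / n_e = 0.003137 / 0.16 = 0.01960 m/day.

0.0196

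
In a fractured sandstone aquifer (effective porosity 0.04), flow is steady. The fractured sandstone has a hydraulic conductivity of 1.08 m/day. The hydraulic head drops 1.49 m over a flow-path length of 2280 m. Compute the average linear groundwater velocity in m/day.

Hydraulic gradient i = Δh / L = 1.49 / 2280 = 0.0006535.
Darcy flux q = K · i = 1.080 × 0.0006535 = 0.0007058 m/day.
Seepage velocity v = q / n_e = 0.0007058 / 0.04 = 0.01764 m/day.

0.0176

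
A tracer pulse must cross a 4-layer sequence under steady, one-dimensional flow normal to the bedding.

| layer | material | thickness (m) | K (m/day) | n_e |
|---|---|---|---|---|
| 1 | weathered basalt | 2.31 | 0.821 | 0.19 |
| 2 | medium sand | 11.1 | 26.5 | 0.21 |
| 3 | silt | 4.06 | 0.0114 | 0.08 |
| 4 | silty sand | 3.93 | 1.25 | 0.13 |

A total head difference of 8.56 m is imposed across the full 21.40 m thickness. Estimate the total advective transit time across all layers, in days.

With flow normal to the layers, continuity requires the same specific discharge q through every layer.
Σ(b_i/K_i) = 2.31/0.821 + 11.1/26.5 + 4.06/0.0114 + 3.93/1.25 = 362.5 d.
q = Δh / Σ(b_i/K_i) = 8.56 / 362.5 = 0.02361 m/day.
In each layer the seepage velocity is v_i = q/n_i, so the layer transit time is t_i = b_i·n_i / q:
  layer 1 (weathered basalt): t_1 = 2.31 × 0.19 / 0.02361 = 18.59 d
  layer 2 (medium sand): t_2 = 11.1 × 0.21 / 0.02361 = 98.72 d
  layer 3 (silt): t_3 = 4.06 × 0.08 / 0.02361 = 13.76 d
  layer 4 (silty sand): t_4 = 3.93 × 0.13 / 0.02361 = 21.64 d
Total t = Σ t_i = 152.7 days.

153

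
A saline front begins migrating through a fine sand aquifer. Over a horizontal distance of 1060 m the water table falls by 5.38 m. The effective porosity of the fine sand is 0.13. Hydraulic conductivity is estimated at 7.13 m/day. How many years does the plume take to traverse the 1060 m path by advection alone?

10.4

Hydraulic gradient i = Δh / L = 5.38 / 1060 = 0.005075.
Darcy flux q = K · i = 7.130 × 0.005075 = 0.03619 m/day.
Seepage velocity v = q / n_e = 0.03619 / 0.13 = 0.2784 m/day.
Travel time t = L / v = 1060 / 0.2784 = 3808 days = 10.43 years.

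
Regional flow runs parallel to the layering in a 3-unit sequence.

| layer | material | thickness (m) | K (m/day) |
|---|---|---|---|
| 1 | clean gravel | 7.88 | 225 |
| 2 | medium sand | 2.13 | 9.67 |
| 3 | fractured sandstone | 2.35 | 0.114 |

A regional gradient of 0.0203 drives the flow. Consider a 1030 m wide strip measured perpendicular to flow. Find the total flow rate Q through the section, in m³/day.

Flow is parallel to layering, so each bed carries its own Darcy discharge and the transmissivities add.
Σ(K_i·b_i) = 225×7.88 + 9.67×2.13 + 0.114×2.35 = 1794 m²/day.
Hydraulic gradient i = 0.0203.
Q = Σ(K_i·b_i) · W · i = 1794 × 1030 × 0.02030 = 37508 m³/day.

37500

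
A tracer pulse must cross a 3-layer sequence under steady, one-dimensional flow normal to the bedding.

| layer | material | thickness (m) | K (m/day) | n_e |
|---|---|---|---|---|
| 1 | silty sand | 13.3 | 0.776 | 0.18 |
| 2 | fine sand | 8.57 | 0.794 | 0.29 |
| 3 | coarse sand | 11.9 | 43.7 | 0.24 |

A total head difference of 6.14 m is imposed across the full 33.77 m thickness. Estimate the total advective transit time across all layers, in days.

35.5

With flow normal to the layers, continuity requires the same specific discharge q through every layer.
Σ(b_i/K_i) = 13.3/0.776 + 8.57/0.794 + 11.9/43.7 = 28.20 d.
q = Δh / Σ(b_i/K_i) = 6.14 / 28.20 = 0.2177 m/day.
In each layer the seepage velocity is v_i = q/n_i, so the layer transit time is t_i = b_i·n_i / q:
  layer 1 (silty sand): t_1 = 13.3 × 0.18 / 0.2177 = 11.00 d
  layer 2 (fine sand): t_2 = 8.57 × 0.29 / 0.2177 = 11.42 d
  layer 3 (coarse sand): t_3 = 11.9 × 0.24 / 0.2177 = 13.12 d
Total t = Σ t_i = 35.53 days.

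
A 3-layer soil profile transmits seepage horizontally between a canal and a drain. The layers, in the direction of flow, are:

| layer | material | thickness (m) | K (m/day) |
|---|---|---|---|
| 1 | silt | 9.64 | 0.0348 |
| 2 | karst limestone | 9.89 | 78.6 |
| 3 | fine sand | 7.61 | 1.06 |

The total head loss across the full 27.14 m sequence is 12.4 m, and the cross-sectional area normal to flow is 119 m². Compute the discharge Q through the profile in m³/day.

Flow is perpendicular to layering, so the layers act in series and the equivalent K is the thickness-weighted harmonic mean.
Total thickness L = 9.64 + 9.89 + 7.61 = 27.14 m.
Σ(b_i/K_i) = 9.64/0.0348 + 9.89/78.6 + 7.61/1.06 = 284.3 d.
K_eq = L / Σ(b_i/K_i) = 27.14 / 284.3 = 0.09546 m/day.
Q = K_eq · A · (Δh/L) = 0.09546 × 119 × (12.4/27.14) = 5.190 m³/day.

5.19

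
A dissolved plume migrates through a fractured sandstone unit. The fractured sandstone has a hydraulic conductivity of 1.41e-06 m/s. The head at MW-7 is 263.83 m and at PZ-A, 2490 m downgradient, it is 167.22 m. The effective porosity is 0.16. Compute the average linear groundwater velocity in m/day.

Convert K: 1.41e-06 m/s × 86400 = 0.1218 m/day.
Hydraulic gradient i = (263.83 − 167.22) / 2490 = 96.61 / 2490 = 0.03880.
Darcy flux q = K · i = 0.1218 × 0.03880 = 0.004727 m/day.
Seepage velocity v = q / n_e = 0.004727 / 0.16 = 0.02954 m/day.

0.0295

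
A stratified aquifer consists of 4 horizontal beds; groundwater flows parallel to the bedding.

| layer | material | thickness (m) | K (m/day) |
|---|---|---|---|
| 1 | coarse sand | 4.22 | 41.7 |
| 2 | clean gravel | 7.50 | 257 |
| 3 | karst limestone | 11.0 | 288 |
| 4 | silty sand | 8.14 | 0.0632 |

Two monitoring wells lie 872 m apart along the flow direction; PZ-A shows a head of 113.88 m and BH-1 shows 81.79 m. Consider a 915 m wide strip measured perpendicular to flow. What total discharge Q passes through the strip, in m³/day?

Flow is parallel to layering, so each bed carries its own Darcy discharge and the transmissivities add.
Σ(K_i·b_i) = 41.7×4.22 + 257×7.50 + 288×11.0 + 0.0632×8.14 = 5272 m²/day.
Hydraulic gradient i = (113.88 − 81.79) / 872 = 32.09 / 872 = 0.03680.
Q = Σ(K_i·b_i) · W · i = 5272 × 915 × 0.03680 = 1.775e+05 m³/day.

178000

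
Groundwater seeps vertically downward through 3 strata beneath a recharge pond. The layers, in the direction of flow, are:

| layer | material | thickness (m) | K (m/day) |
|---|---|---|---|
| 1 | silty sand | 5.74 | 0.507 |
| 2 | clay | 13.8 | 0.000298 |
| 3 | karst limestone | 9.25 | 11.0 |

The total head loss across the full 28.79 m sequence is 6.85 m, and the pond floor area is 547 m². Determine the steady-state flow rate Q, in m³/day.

Flow is perpendicular to layering, so the layers act in series and the equivalent K is the thickness-weighted harmonic mean.
Total thickness L = 5.74 + 13.8 + 9.25 = 28.79 m.
Σ(b_i/K_i) = 5.74/0.507 + 13.8/0.000298 + 9.25/11.0 = 46321 d.
K_eq = L / Σ(b_i/K_i) = 28.79 / 46321 = 0.0006215 m/day.
Q = K_eq · A · (Δh/L) = 0.0006215 × 547 × (6.85/28.79) = 0.08089 m³/day.

0.0809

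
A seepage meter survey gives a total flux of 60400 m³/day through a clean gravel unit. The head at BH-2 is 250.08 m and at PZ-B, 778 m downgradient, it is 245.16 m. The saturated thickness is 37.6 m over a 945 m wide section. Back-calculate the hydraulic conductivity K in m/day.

269

Cross-sectional area A = 945 × 37.6 = 35532 m².
Hydraulic gradient i = (250.08 − 245.16) / 778 = 4.92 / 778 = 0.006324.
From Q = K·A·i, K = Q / (A·i) = 60400 / (35532 × 0.006324) = 268.8 m/day.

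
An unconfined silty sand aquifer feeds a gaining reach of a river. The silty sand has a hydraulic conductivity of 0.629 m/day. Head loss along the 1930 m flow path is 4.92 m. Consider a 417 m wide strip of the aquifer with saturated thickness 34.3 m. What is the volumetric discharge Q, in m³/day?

Cross-sectional area A = 417 × 34.3 = 14303 m².
Hydraulic gradient i = Δh / L = 4.92 / 1930 = 0.002549.
Darcy's law: Q = K · A · i = 0.6290 × 14303 × 0.002549 = 22.93 m³/day.

22.9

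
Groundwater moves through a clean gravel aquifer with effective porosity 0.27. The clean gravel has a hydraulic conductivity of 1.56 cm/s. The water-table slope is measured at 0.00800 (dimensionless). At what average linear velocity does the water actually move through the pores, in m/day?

Convert K: 1.56 cm/s × 864 = 1348 m/day.
Hydraulic gradient i = 0.00800.
Darcy flux q = K · i = 1348 × 0.008000 = 10.78 m/day.
Seepage velocity v = q / n_e = 10.78 / 0.27 = 39.94 m/day.

39.9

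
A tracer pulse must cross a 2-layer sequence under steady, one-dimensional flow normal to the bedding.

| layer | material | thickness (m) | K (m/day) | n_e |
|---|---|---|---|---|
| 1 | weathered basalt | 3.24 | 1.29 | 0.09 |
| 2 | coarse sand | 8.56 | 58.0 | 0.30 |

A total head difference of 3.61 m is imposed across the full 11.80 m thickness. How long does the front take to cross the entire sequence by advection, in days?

With flow normal to the layers, continuity requires the same specific discharge q through every layer.
Σ(b_i/K_i) = 3.24/1.29 + 8.56/58.0 = 2.659 d.
q = Δh / Σ(b_i/K_i) = 3.61 / 2.659 = 1.358 m/day.
In each layer the seepage velocity is v_i = q/n_i, so the layer transit time is t_i = b_i·n_i / q:
  layer 1 (weathered basalt): t_1 = 3.24 × 0.09 / 1.358 = 0.2148 d
  layer 2 (coarse sand): t_2 = 8.56 × 0.30 / 1.358 = 1.892 d
Total t = Σ t_i = 2.106 days.

2.11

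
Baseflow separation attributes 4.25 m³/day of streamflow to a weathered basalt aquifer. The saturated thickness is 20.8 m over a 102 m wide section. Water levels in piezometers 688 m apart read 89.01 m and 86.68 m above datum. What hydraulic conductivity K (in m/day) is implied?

0.592

Cross-sectional area A = 102 × 20.8 = 2122 m².
Hydraulic gradient i = (89.01 − 86.68) / 688 = 2.33 / 688 = 0.003387.
From Q = K·A·i, K = Q / (A·i) = 4.25 / (2122 × 0.003387) = 0.5915 m/day.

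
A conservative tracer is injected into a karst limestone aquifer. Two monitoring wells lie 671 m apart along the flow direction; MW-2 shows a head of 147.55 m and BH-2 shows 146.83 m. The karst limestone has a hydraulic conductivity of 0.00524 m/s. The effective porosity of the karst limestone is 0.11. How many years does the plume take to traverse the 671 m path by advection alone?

Convert K: 0.00524 m/s × 86400 = 452.7 m/day.
Hydraulic gradient i = (147.55 − 146.83) / 671 = 0.72 / 671 = 0.001073.
Darcy flux q = K · i = 452.7 × 0.001073 = 0.4858 m/day.
Seepage velocity v = q / n_e = 0.4858 / 0.11 = 4.416 m/day.
Travel time t = L / v = 671 / 4.416 = 151.9 days = 0.4160 years.

0.416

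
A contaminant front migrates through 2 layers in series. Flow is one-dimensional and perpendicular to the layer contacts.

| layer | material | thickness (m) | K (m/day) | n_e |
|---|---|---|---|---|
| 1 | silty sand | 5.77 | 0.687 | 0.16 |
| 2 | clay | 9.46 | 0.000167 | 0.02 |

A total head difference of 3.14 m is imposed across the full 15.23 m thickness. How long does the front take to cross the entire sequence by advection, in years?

With flow normal to the layers, continuity requires the same specific discharge q through every layer.
Σ(b_i/K_i) = 5.77/0.687 + 9.46/0.000167 = 56655 d.
q = Δh / Σ(b_i/K_i) = 3.14 / 56655 = 5.542e-05 m/day.
In each layer the seepage velocity is v_i = q/n_i, so the layer transit time is t_i = b_i·n_i / q:
  layer 1 (silty sand): t_1 = 5.77 × 0.16 / 5.542e-05 = 16657 d
  layer 2 (clay): t_2 = 9.46 × 0.02 / 5.542e-05 = 3414 d
Total t = Σ t_i = 20071 days = 54.95 years.

55.0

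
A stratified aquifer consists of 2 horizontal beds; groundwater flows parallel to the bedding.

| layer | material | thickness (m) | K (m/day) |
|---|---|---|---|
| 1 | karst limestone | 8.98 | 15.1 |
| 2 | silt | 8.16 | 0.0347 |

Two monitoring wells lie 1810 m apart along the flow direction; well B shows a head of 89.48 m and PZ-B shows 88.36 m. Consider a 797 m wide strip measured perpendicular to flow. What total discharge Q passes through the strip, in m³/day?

Flow is parallel to layering, so each bed carries its own Darcy discharge and the transmissivities add.
Σ(K_i·b_i) = 15.1×8.98 + 0.0347×8.16 = 135.9 m²/day.
Hydraulic gradient i = (89.48 − 88.36) / 1810 = 1.12 / 1810 = 0.0006188.
Q = Σ(K_i·b_i) · W · i = 135.9 × 797 × 0.0006188 = 67.01 m³/day.

67.0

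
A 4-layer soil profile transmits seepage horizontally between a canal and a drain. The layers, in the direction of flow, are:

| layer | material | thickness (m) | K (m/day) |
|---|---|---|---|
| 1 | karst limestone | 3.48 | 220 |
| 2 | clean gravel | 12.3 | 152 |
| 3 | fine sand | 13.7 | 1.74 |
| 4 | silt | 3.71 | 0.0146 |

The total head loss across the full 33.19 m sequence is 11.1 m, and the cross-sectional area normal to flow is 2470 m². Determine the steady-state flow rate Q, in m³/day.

Flow is perpendicular to layering, so the layers act in series and the equivalent K is the thickness-weighted harmonic mean.
Total thickness L = 3.48 + 12.3 + 13.7 + 3.71 = 33.19 m.
Σ(b_i/K_i) = 3.48/220 + 12.3/152 + 13.7/1.74 + 3.71/0.0146 = 262.1 d.
K_eq = L / Σ(b_i/K_i) = 33.19 / 262.1 = 0.1266 m/day.
Q = K_eq · A · (Δh/L) = 0.1266 × 2470 × (11.1/33.19) = 104.6 m³/day.

105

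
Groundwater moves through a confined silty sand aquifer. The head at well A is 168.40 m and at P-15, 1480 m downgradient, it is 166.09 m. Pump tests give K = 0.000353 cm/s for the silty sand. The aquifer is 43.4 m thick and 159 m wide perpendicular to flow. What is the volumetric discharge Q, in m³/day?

3.28

Convert K: 0.000353 cm/s × 864 = 0.3050 m/day.
Cross-sectional area A = 159 × 43.4 = 6901 m².
Hydraulic gradient i = (168.40 − 166.09) / 1480 = 2.31 / 1480 = 0.001561.
Darcy's law: Q = K · A · i = 0.3050 × 6901 × 0.001561 = 3.285 m³/day.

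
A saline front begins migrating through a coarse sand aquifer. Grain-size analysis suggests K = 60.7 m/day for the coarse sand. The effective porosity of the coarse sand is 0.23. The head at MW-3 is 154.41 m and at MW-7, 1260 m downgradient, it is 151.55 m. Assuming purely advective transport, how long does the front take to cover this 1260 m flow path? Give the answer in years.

Hydraulic gradient i = (154.41 − 151.55) / 1260 = 2.86 / 1260 = 0.002270.
Darcy flux q = K · i = 60.70 × 0.002270 = 0.1378 m/day.
Seepage velocity v = q / n_e = 0.1378 / 0.23 = 0.5990 m/day.
Travel time t = L / v = 1260 / 0.5990 = 2103 days = 5.759 years.

5.76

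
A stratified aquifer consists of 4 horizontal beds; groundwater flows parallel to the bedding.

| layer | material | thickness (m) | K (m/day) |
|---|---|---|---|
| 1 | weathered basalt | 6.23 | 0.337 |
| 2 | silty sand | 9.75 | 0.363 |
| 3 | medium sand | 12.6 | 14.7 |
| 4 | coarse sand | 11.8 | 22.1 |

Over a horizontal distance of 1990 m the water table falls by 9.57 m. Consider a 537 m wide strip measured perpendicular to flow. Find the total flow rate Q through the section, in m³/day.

Flow is parallel to layering, so each bed carries its own Darcy discharge and the transmissivities add.
Σ(K_i·b_i) = 0.337×6.23 + 0.363×9.75 + 14.7×12.6 + 22.1×11.8 = 451.6 m²/day.
Hydraulic gradient i = Δh / L = 9.57 / 1990 = 0.004809.
Q = Σ(K_i·b_i) · W · i = 451.6 × 537 × 0.004809 = 1166 m³/day.

1170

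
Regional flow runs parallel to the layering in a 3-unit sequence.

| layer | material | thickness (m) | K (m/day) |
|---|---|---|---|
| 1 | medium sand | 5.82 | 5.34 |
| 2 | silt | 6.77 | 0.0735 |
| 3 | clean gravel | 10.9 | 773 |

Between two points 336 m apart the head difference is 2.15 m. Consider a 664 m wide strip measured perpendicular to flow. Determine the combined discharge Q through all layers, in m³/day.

Flow is parallel to layering, so each bed carries its own Darcy discharge and the transmissivities add.
Σ(K_i·b_i) = 5.34×5.82 + 0.0735×6.77 + 773×10.9 = 8457 m²/day.
Hydraulic gradient i = Δh / L = 2.15 / 336 = 0.006399.
Q = Σ(K_i·b_i) · W · i = 8457 × 664 × 0.006399 = 35933 m³/day.

35900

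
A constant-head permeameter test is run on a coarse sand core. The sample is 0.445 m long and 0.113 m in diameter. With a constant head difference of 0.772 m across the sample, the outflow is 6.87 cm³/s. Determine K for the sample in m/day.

Cross-sectional area A = π·(d/2)² = π × (0.113/2)² = 0.01003 m².
Convert discharge: 6.87 cm³/s = 6.870e-06 m³/s.
Darcy's law rearranged: K = Q·L / (A·Δh) = 6.870e-06 × 0.445 / (0.01003 × 0.772) = 0.0003949 m/s = 34.12 m/day.

34.1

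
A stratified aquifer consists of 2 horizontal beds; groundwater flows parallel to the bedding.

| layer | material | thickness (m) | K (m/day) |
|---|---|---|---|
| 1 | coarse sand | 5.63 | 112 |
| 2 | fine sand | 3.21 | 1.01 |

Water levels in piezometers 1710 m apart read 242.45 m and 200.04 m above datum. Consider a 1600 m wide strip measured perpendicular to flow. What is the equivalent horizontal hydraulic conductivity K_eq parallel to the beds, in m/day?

Flow is parallel to layering, so each bed carries its own Darcy discharge and the transmissivities add.
Σ(K_i·b_i) = 112×5.63 + 1.01×3.21 = 633.8 m²/day.
Total thickness b = 8.840 m, so K_eq = Σ(K_i·b_i)/b = 71.70 m/day.

71.7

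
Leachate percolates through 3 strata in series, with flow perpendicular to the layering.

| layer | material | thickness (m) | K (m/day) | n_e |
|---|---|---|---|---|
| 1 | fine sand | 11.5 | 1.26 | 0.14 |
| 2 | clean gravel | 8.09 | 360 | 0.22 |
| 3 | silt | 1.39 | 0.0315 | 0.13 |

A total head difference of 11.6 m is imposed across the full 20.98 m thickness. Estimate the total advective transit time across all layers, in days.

16.4

With flow normal to the layers, continuity requires the same specific discharge q through every layer.
Σ(b_i/K_i) = 11.5/1.26 + 8.09/360 + 1.39/0.0315 = 53.28 d.
q = Δh / Σ(b_i/K_i) = 11.6 / 53.28 = 0.2177 m/day.
In each layer the seepage velocity is v_i = q/n_i, so the layer transit time is t_i = b_i·n_i / q:
  layer 1 (fine sand): t_1 = 11.5 × 0.14 / 0.2177 = 7.394 d
  layer 2 (clean gravel): t_2 = 8.09 × 0.22 / 0.2177 = 8.174 d
  layer 3 (silt): t_3 = 1.39 × 0.13 / 0.2177 = 0.8299 d
Total t = Σ t_i = 16.40 days.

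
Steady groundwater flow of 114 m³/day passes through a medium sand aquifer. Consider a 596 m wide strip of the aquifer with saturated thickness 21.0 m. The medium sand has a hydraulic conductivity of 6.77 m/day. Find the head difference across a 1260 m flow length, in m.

1.70

Cross-sectional area A = 596 × 21.0 = 12516 m².
From Q = K·A·i, i = Q / (K·A) = 114 / (6.770 × 12516) = 0.001345.
Head loss Δh = i · L = 0.001345 × 1260 = 1.695 m.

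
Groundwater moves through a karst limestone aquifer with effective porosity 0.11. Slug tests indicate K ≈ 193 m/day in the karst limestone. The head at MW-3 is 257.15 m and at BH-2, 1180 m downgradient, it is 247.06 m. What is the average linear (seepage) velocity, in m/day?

Hydraulic gradient i = (257.15 − 247.06) / 1180 = 10.09 / 1180 = 0.008551.
Darcy flux q = K · i = 193.0 × 0.008551 = 1.650 m/day.
Seepage velocity v = q / n_e = 1.650 / 0.11 = 15.00 m/day.

15.0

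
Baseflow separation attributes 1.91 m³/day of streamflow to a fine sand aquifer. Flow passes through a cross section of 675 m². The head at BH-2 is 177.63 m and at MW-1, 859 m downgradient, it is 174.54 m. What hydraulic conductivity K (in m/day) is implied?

0.787

Hydraulic gradient i = (177.63 − 174.54) / 859 = 3.09 / 859 = 0.003597.
From Q = K·A·i, K = Q / (A·i) = 1.91 / (675.0 × 0.003597) = 0.7866 m/day.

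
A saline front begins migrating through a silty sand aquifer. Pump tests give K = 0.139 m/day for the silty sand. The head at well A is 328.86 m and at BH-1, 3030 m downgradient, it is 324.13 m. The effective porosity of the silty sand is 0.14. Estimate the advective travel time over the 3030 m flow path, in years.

5350

Hydraulic gradient i = (328.86 − 324.13) / 3030 = 4.73 / 3030 = 0.001561.
Darcy flux q = K · i = 0.1390 × 0.001561 = 0.0002170 m/day.
Seepage velocity v = q / n_e = 0.0002170 / 0.14 = 0.001550 m/day.
Travel time t = L / v = 3030 / 0.001550 = 1.955e+06 days = 5352 years.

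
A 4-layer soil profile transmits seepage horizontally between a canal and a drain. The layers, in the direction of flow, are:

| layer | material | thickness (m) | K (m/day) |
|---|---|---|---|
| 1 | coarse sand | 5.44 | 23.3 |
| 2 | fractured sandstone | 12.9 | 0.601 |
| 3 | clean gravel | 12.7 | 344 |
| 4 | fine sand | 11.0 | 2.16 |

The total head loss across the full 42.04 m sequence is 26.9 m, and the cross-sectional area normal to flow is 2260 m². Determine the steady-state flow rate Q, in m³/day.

2270

Flow is perpendicular to layering, so the layers act in series and the equivalent K is the thickness-weighted harmonic mean.
Total thickness L = 5.44 + 12.9 + 12.7 + 11.0 = 42.04 m.
Σ(b_i/K_i) = 5.44/23.3 + 12.9/0.601 + 12.7/344 + 11.0/2.16 = 26.83 d.
K_eq = L / Σ(b_i/K_i) = 42.04 / 26.83 = 1.567 m/day.
Q = K_eq · A · (Δh/L) = 1.567 × 2260 × (26.9/42.04) = 2266 m³/day.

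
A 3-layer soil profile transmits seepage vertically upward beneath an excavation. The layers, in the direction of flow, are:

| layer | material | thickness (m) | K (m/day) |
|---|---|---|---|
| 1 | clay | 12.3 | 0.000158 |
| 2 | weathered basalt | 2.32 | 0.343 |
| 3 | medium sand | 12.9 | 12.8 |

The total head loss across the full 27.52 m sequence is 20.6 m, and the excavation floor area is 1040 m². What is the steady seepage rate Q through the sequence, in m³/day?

0.275

Flow is perpendicular to layering, so the layers act in series and the equivalent K is the thickness-weighted harmonic mean.
Total thickness L = 12.3 + 2.32 + 12.9 = 27.52 m.
Σ(b_i/K_i) = 12.3/0.000158 + 2.32/0.343 + 12.9/12.8 = 77856 d.
K_eq = L / Σ(b_i/K_i) = 27.52 / 77856 = 0.0003535 m/day.
Q = K_eq · A · (Δh/L) = 0.0003535 × 1040 × (20.6/27.52) = 0.2752 m³/day.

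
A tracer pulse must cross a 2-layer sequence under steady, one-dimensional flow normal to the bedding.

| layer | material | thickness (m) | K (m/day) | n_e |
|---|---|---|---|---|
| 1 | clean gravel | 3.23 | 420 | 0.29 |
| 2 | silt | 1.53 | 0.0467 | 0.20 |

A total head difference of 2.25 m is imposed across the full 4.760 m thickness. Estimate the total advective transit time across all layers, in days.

18.1

With flow normal to the layers, continuity requires the same specific discharge q through every layer.
Σ(b_i/K_i) = 3.23/420 + 1.53/0.0467 = 32.77 d.
q = Δh / Σ(b_i/K_i) = 2.25 / 32.77 = 0.06866 m/day.
In each layer the seepage velocity is v_i = q/n_i, so the layer transit time is t_i = b_i·n_i / q:
  layer 1 (clean gravel): t_1 = 3.23 × 0.29 / 0.06866 = 13.64 d
  layer 2 (silt): t_2 = 1.53 × 0.20 / 0.06866 = 4.457 d
Total t = Σ t_i = 18.10 days.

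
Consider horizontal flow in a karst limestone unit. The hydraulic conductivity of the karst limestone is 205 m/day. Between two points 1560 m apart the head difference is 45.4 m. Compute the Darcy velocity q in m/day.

Hydraulic gradient i = Δh / L = 45.4 / 1560 = 0.02910.
Specific discharge q = K · i = 205.0 × 0.02910 = 5.966 m/day.

5.97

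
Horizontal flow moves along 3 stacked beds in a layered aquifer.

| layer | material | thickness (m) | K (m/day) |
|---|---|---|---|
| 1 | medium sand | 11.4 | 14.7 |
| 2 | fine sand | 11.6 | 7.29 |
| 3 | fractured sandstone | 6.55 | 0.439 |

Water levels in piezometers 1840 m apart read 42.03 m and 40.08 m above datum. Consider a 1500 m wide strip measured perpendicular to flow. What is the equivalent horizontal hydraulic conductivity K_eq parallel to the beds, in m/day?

8.63

Flow is parallel to layering, so each bed carries its own Darcy discharge and the transmissivities add.
Σ(K_i·b_i) = 14.7×11.4 + 7.29×11.6 + 0.439×6.55 = 255.0 m²/day.
Total thickness b = 29.55 m, so K_eq = Σ(K_i·b_i)/b = 8.630 m/day.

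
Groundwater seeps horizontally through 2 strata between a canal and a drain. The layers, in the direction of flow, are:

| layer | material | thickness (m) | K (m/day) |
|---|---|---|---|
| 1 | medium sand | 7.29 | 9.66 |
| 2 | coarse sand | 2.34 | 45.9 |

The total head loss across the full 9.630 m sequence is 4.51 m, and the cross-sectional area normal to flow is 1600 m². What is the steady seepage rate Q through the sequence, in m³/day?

Flow is perpendicular to layering, so the layers act in series and the equivalent K is the thickness-weighted harmonic mean.
Total thickness L = 7.29 + 2.34 = 9.630 m.
Σ(b_i/K_i) = 7.29/9.66 + 2.34/45.9 = 0.8056 d.
K_eq = L / Σ(b_i/K_i) = 9.630 / 0.8056 = 11.95 m/day.
Q = K_eq · A · (Δh/L) = 11.95 × 1600 × (4.51/9.630) = 8957 m³/day.

8960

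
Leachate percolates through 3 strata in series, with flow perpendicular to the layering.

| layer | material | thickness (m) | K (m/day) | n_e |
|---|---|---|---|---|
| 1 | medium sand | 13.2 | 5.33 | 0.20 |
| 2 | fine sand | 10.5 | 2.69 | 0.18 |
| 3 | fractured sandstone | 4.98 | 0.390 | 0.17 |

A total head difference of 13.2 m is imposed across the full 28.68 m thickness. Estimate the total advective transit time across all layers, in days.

7.80

With flow normal to the layers, continuity requires the same specific discharge q through every layer.
Σ(b_i/K_i) = 13.2/5.33 + 10.5/2.69 + 4.98/0.390 = 19.15 d.
q = Δh / Σ(b_i/K_i) = 13.2 / 19.15 = 0.6893 m/day.
In each layer the seepage velocity is v_i = q/n_i, so the layer transit time is t_i = b_i·n_i / q:
  layer 1 (medium sand): t_1 = 13.2 × 0.20 / 0.6893 = 3.830 d
  layer 2 (fine sand): t_2 = 10.5 × 0.18 / 0.6893 = 2.742 d
  layer 3 (fractured sandstone): t_3 = 4.98 × 0.17 / 0.6893 = 1.228 d
Total t = Σ t_i = 7.800 days.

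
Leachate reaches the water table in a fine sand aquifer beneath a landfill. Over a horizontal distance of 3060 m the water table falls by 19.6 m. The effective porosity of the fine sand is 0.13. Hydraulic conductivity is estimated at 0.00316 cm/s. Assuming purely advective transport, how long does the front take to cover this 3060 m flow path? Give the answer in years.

Convert K: 0.00316 cm/s × 864 = 2.730 m/day.
Hydraulic gradient i = Δh / L = 19.6 / 3060 = 0.006405.
Darcy flux q = K · i = 2.730 × 0.006405 = 0.01749 m/day.
Seepage velocity v = q / n_e = 0.01749 / 0.13 = 0.1345 m/day.
Travel time t = L / v = 3060 / 0.1345 = 22747 days = 62.28 years.

62.3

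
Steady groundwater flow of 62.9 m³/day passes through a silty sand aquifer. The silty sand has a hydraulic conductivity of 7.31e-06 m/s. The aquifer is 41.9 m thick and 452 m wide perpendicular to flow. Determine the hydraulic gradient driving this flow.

Convert K: 7.31e-06 m/s × 86400 = 0.6316 m/day.
Cross-sectional area A = 452 × 41.9 = 18939 m².
From Q = K·A·i, i = Q / (K·A) = 62.9 / (0.6316 × 18939) = 0.005259.

0.00526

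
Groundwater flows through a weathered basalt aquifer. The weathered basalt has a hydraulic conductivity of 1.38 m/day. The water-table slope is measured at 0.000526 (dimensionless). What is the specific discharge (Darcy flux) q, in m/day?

0.000726

Hydraulic gradient i = 0.000526.
Specific discharge q = K · i = 1.380 × 0.0005260 = 0.0007259 m/day.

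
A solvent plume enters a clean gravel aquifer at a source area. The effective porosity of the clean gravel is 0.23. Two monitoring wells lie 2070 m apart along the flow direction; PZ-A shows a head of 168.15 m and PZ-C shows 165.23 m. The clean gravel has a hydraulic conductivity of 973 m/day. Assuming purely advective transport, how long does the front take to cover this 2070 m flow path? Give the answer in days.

347

Hydraulic gradient i = (168.15 − 165.23) / 2070 = 2.92 / 2070 = 0.001411.
Darcy flux q = K · i = 973.0 × 0.001411 = 1.373 m/day.
Seepage velocity v = q / n_e = 1.373 / 0.23 = 5.968 m/day.
Travel time t = L / v = 2070 / 5.968 = 346.9 days.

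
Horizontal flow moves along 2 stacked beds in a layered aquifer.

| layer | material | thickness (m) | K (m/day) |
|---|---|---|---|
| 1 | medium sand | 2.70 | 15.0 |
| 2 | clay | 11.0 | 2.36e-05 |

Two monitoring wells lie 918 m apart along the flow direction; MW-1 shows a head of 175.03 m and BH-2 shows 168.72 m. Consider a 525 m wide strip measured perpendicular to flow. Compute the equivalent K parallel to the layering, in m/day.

2.96

Flow is parallel to layering, so each bed carries its own Darcy discharge and the transmissivities add.
Σ(K_i·b_i) = 15.0×2.70 + 2.36e-05×11.0 = 40.50 m²/day.
Total thickness b = 13.70 m, so K_eq = Σ(K_i·b_i)/b = 2.956 m/day.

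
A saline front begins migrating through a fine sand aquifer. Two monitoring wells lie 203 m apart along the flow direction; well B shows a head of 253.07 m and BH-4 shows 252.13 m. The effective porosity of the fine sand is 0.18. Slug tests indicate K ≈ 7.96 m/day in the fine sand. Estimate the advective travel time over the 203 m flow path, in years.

Hydraulic gradient i = (253.07 − 252.13) / 203 = 0.94 / 203 = 0.004631.
Darcy flux q = K · i = 7.960 × 0.004631 = 0.03686 m/day.
Seepage velocity v = q / n_e = 0.03686 / 0.18 = 0.2048 m/day.
Travel time t = L / v = 203 / 0.2048 = 991.3 days = 2.714 years.

2.71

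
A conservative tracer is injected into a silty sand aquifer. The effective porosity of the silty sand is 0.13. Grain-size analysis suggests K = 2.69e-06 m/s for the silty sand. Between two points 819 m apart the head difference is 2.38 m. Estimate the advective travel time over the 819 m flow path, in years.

Convert K: 2.69e-06 m/s × 86400 = 0.2324 m/day.
Hydraulic gradient i = Δh / L = 2.38 / 819 = 0.002906.
Darcy flux q = K · i = 0.2324 × 0.002906 = 0.0006754 m/day.
Seepage velocity v = q / n_e = 0.0006754 / 0.13 = 0.005195 m/day.
Travel time t = L / v = 819 / 0.005195 = 1.576e+05 days = 431.6 years.

432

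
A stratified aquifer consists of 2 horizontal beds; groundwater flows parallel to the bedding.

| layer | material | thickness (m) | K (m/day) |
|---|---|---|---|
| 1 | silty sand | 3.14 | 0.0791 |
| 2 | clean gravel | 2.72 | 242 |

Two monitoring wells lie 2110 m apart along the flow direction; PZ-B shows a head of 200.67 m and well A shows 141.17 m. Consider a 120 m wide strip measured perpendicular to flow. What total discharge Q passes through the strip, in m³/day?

Flow is parallel to layering, so each bed carries its own Darcy discharge and the transmissivities add.
Σ(K_i·b_i) = 0.0791×3.14 + 242×2.72 = 658.5 m²/day.
Hydraulic gradient i = (200.67 − 141.17) / 2110 = 59.5 / 2110 = 0.02820.
Q = Σ(K_i·b_i) · W · i = 658.5 × 120 × 0.02820 = 2228 m³/day.

2230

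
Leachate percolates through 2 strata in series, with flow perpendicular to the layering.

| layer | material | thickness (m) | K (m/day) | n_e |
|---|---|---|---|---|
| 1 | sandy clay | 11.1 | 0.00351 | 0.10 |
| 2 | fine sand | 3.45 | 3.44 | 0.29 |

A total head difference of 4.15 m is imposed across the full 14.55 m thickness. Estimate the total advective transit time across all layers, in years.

With flow normal to the layers, continuity requires the same specific discharge q through every layer.
Σ(b_i/K_i) = 11.1/0.00351 + 3.45/3.44 = 3163 d.
q = Δh / Σ(b_i/K_i) = 4.15 / 3163 = 0.001312 m/day.
In each layer the seepage velocity is v_i = q/n_i, so the layer transit time is t_i = b_i·n_i / q:
  layer 1 (sandy clay): t_1 = 11.1 × 0.10 / 0.001312 = 846.1 d
  layer 2 (fine sand): t_2 = 3.45 × 0.29 / 0.001312 = 762.6 d
Total t = Σ t_i = 1609 days = 4.405 years.

4.40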